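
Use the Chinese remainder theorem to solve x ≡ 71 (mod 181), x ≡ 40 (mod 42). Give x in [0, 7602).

3148

Write x = 71 + 181·k. Then 181·k ≡ 40 − 71 ≡ 11 (mod 42).
Need 181⁻¹ mod 42. Extended Euclid on (42, 13):
42 = 3×13 + 3
13 = 4×3 + 1
3 = 3×1 + 0
Back-substitute:
1 = 13 − 4·3
1 = −4·42 + 13·13
181⁻¹ ≡ 13 (mod 42), so k ≡ 13·11 ≡ 17 (mod 42).
x = 71 + 181·17 = 3148.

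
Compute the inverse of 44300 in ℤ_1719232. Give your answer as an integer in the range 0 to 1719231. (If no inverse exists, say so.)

Euclidean algorithm on 1719232, 44300:
1719232 = 38·44300 + 35832
44300 = 1·35832 + 8468
35832 = 4·8468 + 1960
8468 = 4·1960 + 628
1960 = 3·628 + 76
628 = 8·76 + 20
76 = 3·20 + 16
20 = 1·16 + 4
16 = 4·4 + 0
Since gcd = 4 > 1, 44300 is not a unit mod 1719232.

no inverse exists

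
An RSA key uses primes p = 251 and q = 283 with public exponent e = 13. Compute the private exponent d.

φ(n) = (p−1)(q−1) = 250·282 = 70500.
Need d with 13·d ≡ 1 (mod 70500). Apply the extended Euclidean algorithm:
70500 = 5423*13 + 1
13 = 13*1 + 0
Back-substitute:
1 = 70500 − 5423·13
So 13·(-5423) ≡ 1 (mod 70500), hence d ≡ -5423 ≡ 65077 (mod 70500).

65077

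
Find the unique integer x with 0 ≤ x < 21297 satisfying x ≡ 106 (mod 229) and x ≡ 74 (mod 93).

11327

Write x = 106 + 229·k. Then 229·k ≡ 74 − 106 ≡ 61 (mod 93).
Need 229⁻¹ mod 93. Extended Euclid on (93, 43):
93 = 2·43 + 7
43 = 6·7 + 1
7 = 7·1 + 0
Back-substitute:
1 = 43 − 6·7
1 = −6·93 + 13·43
229⁻¹ ≡ 13 (mod 93), so k ≡ 13·61 ≡ 49 (mod 93).
x = 106 + 229·49 = 11327.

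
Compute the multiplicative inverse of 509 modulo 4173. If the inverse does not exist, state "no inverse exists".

Run Euclid on (4173, 509):
4173 = 8·509 + 101
509 = 5·101 + 4
101 = 25·4 + 1
4 = 4·1 + 0
Since gcd(509, 4173) = 1, back-substitute to write 1 as a combination:
1 = 101 − 25·4
1 = −25·509 + 126·101
1 = 126·4173 − 1033·509
So 509·(-1033) ≡ 1 (mod 4173), and -1033 ≡ 3140 (mod 4173).

3140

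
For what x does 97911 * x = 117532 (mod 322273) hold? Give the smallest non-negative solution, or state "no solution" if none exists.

146693

First find gcd(97911, 322273):
322273 = 3×97911 + 28540
97911 = 3×28540 + 12291
28540 = 2×12291 + 3958
12291 = 3×3958 + 417
3958 = 9×417 + 205
417 = 2×205 + 7
205 = 29×7 + 2
7 = 3×2 + 1
2 = 2×1 + 0
gcd = 1, so a unique solution mod 322273 exists.
Back-substitute for the Bézout coefficients:
1 = 7 − 3·2
1 = −3·205 + 88·7
1 = 88·417 − 179·205
1 = −179·3958 + 1699·417
1 = 1699·12291 − 5276·3958
1 = −5276·28540 + 12251·12291
1 = 12251·97911 − 42029·28540
1 = −42029·322273 + 138338·97911
So 97911·(138338) ≡ 1 (mod 322273), giving 97911⁻¹ ≡ 138338.
x ≡ 97911⁻¹·117532 ≡ 138338·117532 ≡ 146693 (mod 322273).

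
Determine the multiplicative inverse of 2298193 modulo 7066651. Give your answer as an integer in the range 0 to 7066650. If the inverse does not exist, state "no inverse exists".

Apply the Euclidean algorithm to 7066651 and 2298193:
7066651 = 3*2298193 + 172072
2298193 = 13*172072 + 61257
172072 = 2*61257 + 49558
61257 = 1*49558 + 11699
49558 = 4*11699 + 2762
11699 = 4*2762 + 651
2762 = 4*651 + 158
651 = 4*158 + 19
158 = 8*19 + 6
19 = 3*6 + 1
6 = 6*1 + 0
gcd = 1, so the inverse exists. Back-substitute:
1 = 19 − 3·6
1 = −3·158 + 25·19
1 = 25·651 − 103·158
1 = −103·2762 + 437·651
1 = 437·11699 − 1851·2762
1 = −1851·49558 + 7841·11699
1 = 7841·61257 − 9692·49558
1 = −9692·172072 + 27225·61257
1 = 27225·2298193 − 363617·172072
1 = −363617·7066651 + 1118076·2298193
So 2298193·1118076 ≡ 1 (mod 7066651).

1118076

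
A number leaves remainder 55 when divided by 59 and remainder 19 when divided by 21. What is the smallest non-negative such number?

586

Write x = 55 + 59·k. Then 59·k ≡ 19 − 55 ≡ 6 (mod 21).
Need 59⁻¹ mod 21. Extended Euclid on (21, 17):
21 = 1·17 + 4
17 = 4·4 + 1
4 = 4·1 + 0
Back-substitute:
1 = 17 − 4·4
1 = −4·21 + 5·17
59⁻¹ ≡ 5 (mod 21), so k ≡ 5·6 ≡ 9 (mod 21).
x = 55 + 59·9 = 586.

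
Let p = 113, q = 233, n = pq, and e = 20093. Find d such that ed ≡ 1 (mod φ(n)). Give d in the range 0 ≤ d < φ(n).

4821

φ(n) = (p−1)(q−1) = 112·232 = 25984.
Need d with 20093·d ≡ 1 (mod 25984). Apply the extended Euclidean algorithm:
25984 = 1·20093 + 5891
20093 = 3·5891 + 2420
5891 = 2·2420 + 1051
2420 = 2·1051 + 318
1051 = 3·318 + 97
318 = 3·97 + 27
97 = 3·27 + 16
27 = 1·16 + 11
16 = 1·11 + 5
11 = 2·5 + 1
5 = 5·1 + 0
Back-substitute:
1 = 11 − 2·5
1 = −2·16 + 3·11
1 = 3·27 − 5·16
1 = −5·97 + 18·27
1 = 18·318 − 59·97
1 = −59·1051 + 195·318
1 = 195·2420 − 449·1051
1 = −449·5891 + 1093·2420
1 = 1093·20093 − 3728·5891
1 = −3728·25984 + 4821·20093
So 20093·4821 ≡ 1 (mod 25984), hence d = 4821.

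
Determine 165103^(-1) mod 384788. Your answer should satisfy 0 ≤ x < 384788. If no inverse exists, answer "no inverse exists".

Run Euclid on (384788, 165103):
384788 = 2×165103 + 54582
165103 = 3×54582 + 1357
54582 = 40×1357 + 302
1357 = 4×302 + 149
302 = 2×149 + 4
149 = 37×4 + 1
4 = 4×1 + 0
Since gcd(165103, 384788) = 1, back-substitute to write 1 as a combination:
1 = 149 − 37·4
1 = −37·302 + 75·149
1 = 75·1357 − 337·302
1 = −337·54582 + 13555·1357
1 = 13555·165103 − 41002·54582
1 = −41002·384788 + 95559·165103
So 165103·95559 ≡ 1 (mod 384788).

95559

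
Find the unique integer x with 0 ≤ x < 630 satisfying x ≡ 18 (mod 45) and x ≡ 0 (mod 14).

Write x = 18 + 45·k. Then 45·k ≡ 0 − 18 ≡ 10 (mod 14).
Need 45⁻¹ mod 14. Extended Euclid on (14, 3):
14 = 4×3 + 2
3 = 1×2 + 1
2 = 2×1 + 0
Back-substitute:
1 = 3 − 2
1 = −14 + 5·3
45⁻¹ ≡ 5 (mod 14), so k ≡ 5·10 ≡ 8 (mod 14).
x = 18 + 45·8 = 378.

378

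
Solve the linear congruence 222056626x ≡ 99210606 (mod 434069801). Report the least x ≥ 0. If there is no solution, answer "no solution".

First find gcd(222056626, 434069801):
434069801 = 1*222056626 + 212013175
222056626 = 1*212013175 + 10043451
212013175 = 21*10043451 + 1100704
10043451 = 9*1100704 + 137115
1100704 = 8*137115 + 3784
137115 = 36*3784 + 891
3784 = 4*891 + 220
891 = 4*220 + 11
220 = 20*11 + 0
gcd = 11 and 11 | 99210606, so solutions exist. Divide through by 11: 20186966x ≡ 9019146 (mod 39460891).
Now find 20186966⁻¹ mod 39460891:
39460891 = 1×20186966 + 19273925
20186966 = 1×19273925 + 913041
19273925 = 21×913041 + 100064
913041 = 9×100064 + 12465
100064 = 8×12465 + 344
12465 = 36×344 + 81
344 = 4×81 + 20
81 = 4×20 + 1
20 = 20×1 + 0
Back-substitute:
1 = 81 − 4·20
1 = −4·344 + 17·81
1 = 17·12465 − 616·344
1 = −616·100064 + 4945·12465
1 = 4945·913041 − 45121·100064
1 = −45121·19273925 + 952486·913041
1 = 952486·20186966 − 997607·19273925
1 = −997607·39460891 + 1950093·20186966
So 20186966⁻¹ ≡ 1950093 (mod 39460891).
Then x ≡ 1950093·9019146 ≡ 20292077 (mod 39460891); the smallest non-negative solution is x = 20292077.

20292077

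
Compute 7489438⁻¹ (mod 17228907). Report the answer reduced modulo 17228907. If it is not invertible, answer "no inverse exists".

16742668

Run Euclid on (17228907, 7489438):
17228907 = 2*7489438 + 2250031
7489438 = 3*2250031 + 739345
2250031 = 3*739345 + 31996
739345 = 23*31996 + 3437
31996 = 9*3437 + 1063
3437 = 3*1063 + 248
1063 = 4*248 + 71
248 = 3*71 + 35
71 = 2*35 + 1
35 = 35*1 + 0
Since gcd(7489438, 17228907) = 1, back-substitute to write 1 as a combination:
1 = 71 − 2·35
1 = −2·248 + 7·71
1 = 7·1063 − 30·248
1 = −30·3437 + 97·1063
1 = 97·31996 − 903·3437
1 = −903·739345 + 20866·31996
1 = 20866·2250031 − 63501·739345
1 = −63501·7489438 + 211369·2250031
1 = 211369·17228907 − 486239·7489438
So 7489438·(-486239) ≡ 1 (mod 17228907), and -486239 ≡ 16742668 (mod 17228907).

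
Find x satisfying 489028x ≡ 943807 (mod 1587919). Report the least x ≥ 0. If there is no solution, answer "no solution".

259831

First find gcd(489028, 1587919):
1587919 = 3*489028 + 120835
489028 = 4*120835 + 5688
120835 = 21*5688 + 1387
5688 = 4*1387 + 140
1387 = 9*140 + 127
140 = 1*127 + 13
127 = 9*13 + 10
13 = 1*10 + 3
10 = 3*3 + 1
3 = 3*1 + 0
gcd = 1, so a unique solution mod 1587919 exists.
Back-substitute for the Bézout coefficients:
1 = 10 − 3·3
1 = −3·13 + 4·10
1 = 4·127 − 39·13
1 = −39·140 + 43·127
1 = 43·1387 − 426·140
1 = −426·5688 + 1747·1387
1 = 1747·120835 − 37113·5688
1 = −37113·489028 + 150199·120835
1 = 150199·1587919 − 487710·489028
So 489028·(-487710) ≡ 1 (mod 1587919), giving 489028⁻¹ ≡ 1100209.
x ≡ 489028⁻¹·943807 ≡ 1100209·943807 ≡ 259831 (mod 1587919).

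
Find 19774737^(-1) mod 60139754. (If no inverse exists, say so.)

Run Euclid on (60139754, 19774737):
60139754 = 3×19774737 + 815543
19774737 = 24×815543 + 201705
815543 = 4×201705 + 8723
201705 = 23×8723 + 1076
8723 = 8×1076 + 115
1076 = 9×115 + 41
115 = 2×41 + 33
41 = 1×33 + 8
33 = 4×8 + 1
8 = 8×1 + 0
The gcd is 1. Working backward:
1 = 33 − 4·8
1 = −4·41 + 5·33
1 = 5·115 − 14·41
1 = −14·1076 + 131·115
1 = 131·8723 − 1062·1076
1 = −1062·201705 + 24557·8723
1 = 24557·815543 − 99290·201705
1 = −99290·19774737 + 2407517·815543
1 = 2407517·60139754 − 7321841·19774737
Hence 19774737⁻¹ ≡ -7321841 ≡ 52817913 (mod 60139754).

52817913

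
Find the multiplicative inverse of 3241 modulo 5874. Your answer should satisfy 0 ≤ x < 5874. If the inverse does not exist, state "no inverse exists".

Apply the Euclidean algorithm to 5874 and 3241:
5874 = 1×3241 + 2633
3241 = 1×2633 + 608
2633 = 4×608 + 201
608 = 3×201 + 5
201 = 40×5 + 1
5 = 5×1 + 0
Since gcd(3241, 5874) = 1, back-substitute to write 1 as a combination:
1 = 201 − 40·5
1 = −40·608 + 121·201
1 = 121·2633 − 524·608
1 = −524·3241 + 645·2633
1 = 645·5874 − 1169·3241
So 3241·(-1169) ≡ 1 (mod 5874), and -1169 ≡ 4705 (mod 5874).

4705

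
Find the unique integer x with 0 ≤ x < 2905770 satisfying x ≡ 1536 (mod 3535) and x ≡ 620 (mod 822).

623696

Write x = 1536 + 3535·k. Then 3535·k ≡ 620 − 1536 ≡ 728 (mod 822).
Need 3535⁻¹ mod 822. Extended Euclid on (822, 247):
822 = 3×247 + 81
247 = 3×81 + 4
81 = 20×4 + 1
4 = 4×1 + 0
Back-substitute:
1 = 81 − 20·4
1 = −20·247 + 61·81
1 = 61·822 − 203·247
3535⁻¹ ≡ 619 (mod 822), so k ≡ 619·728 ≡ 176 (mod 822).
x = 1536 + 3535·176 = 623696.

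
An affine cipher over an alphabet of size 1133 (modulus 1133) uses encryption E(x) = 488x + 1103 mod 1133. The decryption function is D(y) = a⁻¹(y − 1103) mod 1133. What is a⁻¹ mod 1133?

267

gcd(1133, 488) by repeated division:
1133 = 2*488 + 157
488 = 3*157 + 17
157 = 9*17 + 4
17 = 4*4 + 1
4 = 4*1 + 0
Since gcd(488, 1133) = 1, back-substitute to write 1 as a combination:
1 = 17 − 4·4
1 = −4·157 + 37·17
1 = 37·488 − 115·157
1 = −115·1133 + 267·488
So 488·267 ≡ 1 (mod 1133).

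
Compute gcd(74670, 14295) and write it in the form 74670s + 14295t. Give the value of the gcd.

15

Euclidean algorithm:
74670 = 5·14295 + 3195
14295 = 4·3195 + 1515
3195 = 2·1515 + 165
1515 = 9·165 + 30
165 = 5·30 + 15
30 = 2·15 + 0
gcd(74670, 14295) = 15.
Back-substituting:
15 = 165 − 5·30
15 = −5·1515 + 46·165
15 = 46·3195 − 97·1515
15 = −97·14295 + 434·3195
15 = 434·74670 − 2267·14295
So 15 = (434)·74670 + (-2267)·14295.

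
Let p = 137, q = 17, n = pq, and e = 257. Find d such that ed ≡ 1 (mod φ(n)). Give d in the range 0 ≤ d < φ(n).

φ(n) = (p−1)(q−1) = 136·16 = 2176.
Need d with 257·d ≡ 1 (mod 2176). Apply the extended Euclidean algorithm:
2176 = 8*257 + 120
257 = 2*120 + 17
120 = 7*17 + 1
17 = 17*1 + 0
Back-substitute:
1 = 120 − 7·17
1 = −7·257 + 15·120
1 = 15·2176 − 127·257
So 257·(-127) ≡ 1 (mod 2176), hence d ≡ -127 ≡ 2049 (mod 2176).

2049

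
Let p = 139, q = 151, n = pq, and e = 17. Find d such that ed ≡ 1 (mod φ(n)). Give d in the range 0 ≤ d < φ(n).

3653

φ(n) = (p−1)(q−1) = 138·150 = 20700.
Need d with 17·d ≡ 1 (mod 20700). Apply the extended Euclidean algorithm:
20700 = 1217×17 + 11
17 = 1×11 + 6
11 = 1×6 + 5
6 = 1×5 + 1
5 = 5×1 + 0
Back-substitute:
1 = 6 − 5
1 = −11 + 2·6
1 = 2·17 − 3·11
1 = −3·20700 + 3653·17
So 17·3653 ≡ 1 (mod 20700), hence d = 3653.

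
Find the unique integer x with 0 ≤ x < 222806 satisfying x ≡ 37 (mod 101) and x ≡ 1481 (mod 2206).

144871

Write x = 37 + 101·k. Then 101·k ≡ 1481 − 37 ≡ 1444 (mod 2206).
Need 101⁻¹ mod 2206. Extended Euclid on (2206, 101):
2206 = 21*101 + 85
101 = 1*85 + 16
85 = 5*16 + 5
16 = 3*5 + 1
5 = 5*1 + 0
Back-substitute:
1 = 16 − 3·5
1 = −3·85 + 16·16
1 = 16·101 − 19·85
1 = −19·2206 + 415·101
101⁻¹ ≡ 415 (mod 2206), so k ≡ 415·1444 ≡ 1434 (mod 2206).
x = 37 + 101·1434 = 144871.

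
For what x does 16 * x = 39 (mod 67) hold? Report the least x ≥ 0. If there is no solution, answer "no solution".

First find gcd(16, 67):
67 = 4·16 + 3
16 = 5·3 + 1
3 = 3·1 + 0
gcd = 1, so a unique solution mod 67 exists.
Back-substitute for the Bézout coefficients:
1 = 16 − 5·3
1 = −5·67 + 21·16
So 16·(21) ≡ 1 (mod 67), giving 16⁻¹ ≡ 21.
x ≡ 16⁻¹·39 ≡ 21·39 ≡ 15 (mod 67).

15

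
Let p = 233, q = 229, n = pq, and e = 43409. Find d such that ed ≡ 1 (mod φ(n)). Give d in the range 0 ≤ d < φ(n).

51569

φ(n) = (p−1)(q−1) = 232·228 = 52896.
Need d with 43409·d ≡ 1 (mod 52896). Apply the extended Euclidean algorithm:
52896 = 1×43409 + 9487
43409 = 4×9487 + 5461
9487 = 1×5461 + 4026
5461 = 1×4026 + 1435
4026 = 2×1435 + 1156
1435 = 1×1156 + 279
1156 = 4×279 + 40
279 = 6×40 + 39
40 = 1×39 + 1
39 = 39×1 + 0
Back-substitute:
1 = 40 − 39
1 = −279 + 7·40
1 = 7·1156 − 29·279
1 = −29·1435 + 36·1156
1 = 36·4026 − 101·1435
1 = −101·5461 + 137·4026
1 = 137·9487 − 238·5461
1 = −238·43409 + 1089·9487
1 = 1089·52896 − 1327·43409
So 43409·(-1327) ≡ 1 (mod 52896), hence d ≡ -1327 ≡ 51569 (mod 52896).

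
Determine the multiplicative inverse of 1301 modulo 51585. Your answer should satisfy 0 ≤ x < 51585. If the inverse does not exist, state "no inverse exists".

7256

Apply the Euclidean algorithm to 51585 and 1301:
51585 = 39*1301 + 846
1301 = 1*846 + 455
846 = 1*455 + 391
455 = 1*391 + 64
391 = 6*64 + 7
64 = 9*7 + 1
7 = 7*1 + 0
The gcd is 1. Working backward:
1 = 64 − 9·7
1 = −9·391 + 55·64
1 = 55·455 − 64·391
1 = −64·846 + 119·455
1 = 119·1301 − 183·846
1 = −183·51585 + 7256·1301
So 1301·7256 ≡ 1 (mod 51585).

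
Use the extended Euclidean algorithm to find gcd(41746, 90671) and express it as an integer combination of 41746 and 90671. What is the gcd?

1

Repeated division:
90671 = 2×41746 + 7179
41746 = 5×7179 + 5851
7179 = 1×5851 + 1328
5851 = 4×1328 + 539
1328 = 2×539 + 250
539 = 2×250 + 39
250 = 6×39 + 16
39 = 2×16 + 7
16 = 2×7 + 2
7 = 3×2 + 1
2 = 2×1 + 0
gcd(41746, 90671) = 1.
Working backward:
1 = 7 − 3·2
1 = −3·16 + 7·7
1 = 7·39 − 17·16
1 = −17·250 + 109·39
1 = 109·539 − 235·250
1 = −235·1328 + 579·539
1 = 579·5851 − 2551·1328
1 = −2551·7179 + 3130·5851
1 = 3130·41746 − 18201·7179
1 = −18201·90671 + 39532·41746
So 1 = (-18201)·90671 + (39532)·41746.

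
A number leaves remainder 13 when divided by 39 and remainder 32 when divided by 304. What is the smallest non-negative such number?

Write x = 13 + 39·k. Then 39·k ≡ 32 − 13 ≡ 19 (mod 304).
Need 39⁻¹ mod 304. Extended Euclid on (304, 39):
304 = 7·39 + 31
39 = 1·31 + 8
31 = 3·8 + 7
8 = 1·7 + 1
7 = 7·1 + 0
Back-substitute:
1 = 8 − 7
1 = −31 + 4·8
1 = 4·39 − 5·31
1 = −5·304 + 39·39
39⁻¹ ≡ 39 (mod 304), so k ≡ 39·19 ≡ 133 (mod 304).
x = 13 + 39·133 = 5200.

5200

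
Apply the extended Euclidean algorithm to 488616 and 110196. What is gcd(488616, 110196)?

12

Euclidean algorithm:
488616 = 4×110196 + 47832
110196 = 2×47832 + 14532
47832 = 3×14532 + 4236
14532 = 3×4236 + 1824
4236 = 2×1824 + 588
1824 = 3×588 + 60
588 = 9×60 + 48
60 = 1×48 + 12
48 = 4×12 + 0
gcd(488616, 110196) = 12.
Express as a combination:
12 = 60 − 48
12 = −588 + 10·60
12 = 10·1824 − 31·588
12 = −31·4236 + 72·1824
12 = 72·14532 − 247·4236
12 = −247·47832 + 813·14532
12 = 813·110196 − 1873·47832
12 = −1873·488616 + 8305·110196
So 12 = (-1873)·488616 + (8305)·110196.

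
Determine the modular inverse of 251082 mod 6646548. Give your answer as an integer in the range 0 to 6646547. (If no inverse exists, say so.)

no inverse exists

Compute gcd(251082, 6646548):
6646548 = 26*251082 + 118416
251082 = 2*118416 + 14250
118416 = 8*14250 + 4416
14250 = 3*4416 + 1002
4416 = 4*1002 + 408
1002 = 2*408 + 186
408 = 2*186 + 36
186 = 5*36 + 6
36 = 6*6 + 0
gcd(251082, 6646548) = 6 ≠ 1, so 251082 has no multiplicative inverse modulo 6646548.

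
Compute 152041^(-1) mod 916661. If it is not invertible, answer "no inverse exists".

Run Euclid on (916661, 152041):
916661 = 6*152041 + 4415
152041 = 34*4415 + 1931
4415 = 2*1931 + 553
1931 = 3*553 + 272
553 = 2*272 + 9
272 = 30*9 + 2
9 = 4*2 + 1
2 = 2*1 + 0
The gcd is 1. Working backward:
1 = 9 − 4·2
1 = −4·272 + 121·9
1 = 121·553 − 246·272
1 = −246·1931 + 859·553
1 = 859·4415 − 1964·1931
1 = −1964·152041 + 67635·4415
1 = 67635·916661 − 407774·152041
Hence 152041⁻¹ ≡ -407774 ≡ 508887 (mod 916661).

508887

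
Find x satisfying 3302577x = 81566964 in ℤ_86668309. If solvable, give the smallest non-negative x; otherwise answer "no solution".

First find gcd(3302577, 86668309):
86668309 = 26·3302577 + 801307
3302577 = 4·801307 + 97349
801307 = 8·97349 + 22515
97349 = 4·22515 + 7289
22515 = 3·7289 + 648
7289 = 11·648 + 161
648 = 4·161 + 4
161 = 40·4 + 1
4 = 4·1 + 0
gcd = 1, so a unique solution mod 86668309 exists.
Back-substitute for the Bézout coefficients:
1 = 161 − 40·4
1 = −40·648 + 161·161
1 = 161·7289 − 1811·648
1 = −1811·22515 + 5594·7289
1 = 5594·97349 − 24187·22515
1 = −24187·801307 + 199090·97349
1 = 199090·3302577 − 820547·801307
1 = −820547·86668309 + 21533312·3302577
So 3302577·(21533312) ≡ 1 (mod 86668309), giving 3302577⁻¹ ≡ 21533312.
x ≡ 3302577⁻¹·81566964 ≡ 21533312·81566964 ≡ 21425427 (mod 86668309).

21425427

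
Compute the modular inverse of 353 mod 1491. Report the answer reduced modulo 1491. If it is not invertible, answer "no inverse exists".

Run Euclid on (1491, 353):
1491 = 4·353 + 79
353 = 4·79 + 37
79 = 2·37 + 5
37 = 7·5 + 2
5 = 2·2 + 1
2 = 2·1 + 0
The gcd is 1. Working backward:
1 = 5 − 2·2
1 = −2·37 + 15·5
1 = 15·79 − 32·37
1 = −32·353 + 143·79
1 = 143·1491 − 604·353
So 353·(-604) ≡ 1 (mod 1491), and -604 ≡ 887 (mod 1491).

887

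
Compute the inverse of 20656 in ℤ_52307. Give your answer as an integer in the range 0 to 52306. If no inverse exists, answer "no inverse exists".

36113

Extended Euclidean algorithm:
52307 = 2×20656 + 10995
20656 = 1×10995 + 9661
10995 = 1×9661 + 1334
9661 = 7×1334 + 323
1334 = 4×323 + 42
323 = 7×42 + 29
42 = 1×29 + 13
29 = 2×13 + 3
13 = 4×3 + 1
3 = 3×1 + 0
The gcd is 1. Working backward:
1 = 13 − 4·3
1 = −4·29 + 9·13
1 = 9·42 − 13·29
1 = −13·323 + 100·42
1 = 100·1334 − 413·323
1 = −413·9661 + 2991·1334
1 = 2991·10995 − 3404·9661
1 = −3404·20656 + 6395·10995
1 = 6395·52307 − 16194·20656
So 20656·(-16194) ≡ 1 (mod 52307), and -16194 ≡ 36113 (mod 52307).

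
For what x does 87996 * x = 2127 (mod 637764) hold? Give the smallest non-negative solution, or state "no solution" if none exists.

no solution

gcd(87996, 637764):
637764 = 7*87996 + 21792
87996 = 4*21792 + 828
21792 = 26*828 + 264
828 = 3*264 + 36
264 = 7*36 + 12
36 = 3*12 + 0
gcd = 12, but 12 ∤ 2127, so the congruence has no solution.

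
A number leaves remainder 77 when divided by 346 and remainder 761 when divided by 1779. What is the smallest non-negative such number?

377909

Write x = 77 + 346·k. Then 346·k ≡ 761 − 77 ≡ 684 (mod 1779).
Need 346⁻¹ mod 1779. Extended Euclid on (1779, 346):
1779 = 5*346 + 49
346 = 7*49 + 3
49 = 16*3 + 1
3 = 3*1 + 0
Back-substitute:
1 = 49 − 16·3
1 = −16·346 + 113·49
1 = 113·1779 − 581·346
346⁻¹ ≡ 1198 (mod 1779), so k ≡ 1198·684 ≡ 1092 (mod 1779).
x = 77 + 346·1092 = 377909.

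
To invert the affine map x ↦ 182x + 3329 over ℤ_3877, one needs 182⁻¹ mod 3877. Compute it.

Apply the Euclidean algorithm to 3877 and 182:
3877 = 21*182 + 55
182 = 3*55 + 17
55 = 3*17 + 4
17 = 4*4 + 1
4 = 4*1 + 0
gcd = 1, so the inverse exists. Back-substitute:
1 = 17 − 4·4
1 = −4·55 + 13·17
1 = 13·182 − 43·55
1 = −43·3877 + 916·182
So 182·916 ≡ 1 (mod 3877).

916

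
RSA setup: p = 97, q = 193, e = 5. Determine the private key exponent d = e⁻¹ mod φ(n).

7373

φ(n) = (p−1)(q−1) = 96·192 = 18432.
Need d with 5·d ≡ 1 (mod 18432). Apply the extended Euclidean algorithm:
18432 = 3686·5 + 2
5 = 2·2 + 1
2 = 2·1 + 0
Back-substitute:
1 = 5 − 2·2
1 = −2·18432 + 7373·5
So 5·7373 ≡ 1 (mod 18432), hence d = 7373.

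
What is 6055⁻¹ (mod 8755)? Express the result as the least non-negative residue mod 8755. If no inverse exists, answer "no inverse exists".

Compute gcd(6055, 8755):
8755 = 1·6055 + 2700
6055 = 2·2700 + 655
2700 = 4·655 + 80
655 = 8·80 + 15
80 = 5·15 + 5
15 = 3·5 + 0
gcd(6055, 8755) = 5 ≠ 1, so 6055 has no multiplicative inverse modulo 8755.

no inverse exists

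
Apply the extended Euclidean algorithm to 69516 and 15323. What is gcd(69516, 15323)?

Apply Euclid's algorithm to 69516 and 15323:
69516 = 4·15323 + 8224
15323 = 1·8224 + 7099
8224 = 1·7099 + 1125
7099 = 6·1125 + 349
1125 = 3·349 + 78
349 = 4·78 + 37
78 = 2·37 + 4
37 = 9·4 + 1
4 = 4·1 + 0
gcd(69516, 15323) = 1.
Back-substituting:
1 = 37 − 9·4
1 = −9·78 + 19·37
1 = 19·349 − 85·78
1 = −85·1125 + 274·349
1 = 274·7099 − 1729·1125
1 = −1729·8224 + 2003·7099
1 = 2003·15323 − 3732·8224
1 = −3732·69516 + 16931·15323
So 1 = (-3732)·69516 + (16931)·15323.

1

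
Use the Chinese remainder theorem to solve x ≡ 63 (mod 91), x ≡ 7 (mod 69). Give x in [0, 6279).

Write x = 63 + 91·k. Then 91·k ≡ 7 − 63 ≡ 13 (mod 69).
Need 91⁻¹ mod 69. Extended Euclid on (69, 22):
69 = 3×22 + 3
22 = 7×3 + 1
3 = 3×1 + 0
Back-substitute:
1 = 22 − 7·3
1 = −7·69 + 22·22
91⁻¹ ≡ 22 (mod 69), so k ≡ 22·13 ≡ 10 (mod 69).
x = 63 + 91·10 = 973.

973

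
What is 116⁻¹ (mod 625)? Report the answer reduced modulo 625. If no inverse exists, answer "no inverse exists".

Run Euclid on (625, 116):
625 = 5·116 + 45
116 = 2·45 + 26
45 = 1·26 + 19
26 = 1·19 + 7
19 = 2·7 + 5
7 = 1·5 + 2
5 = 2·2 + 1
2 = 2·1 + 0
Since gcd(116, 625) = 1, back-substitute to write 1 as a combination:
1 = 5 − 2·2
1 = −2·7 + 3·5
1 = 3·19 − 8·7
1 = −8·26 + 11·19
1 = 11·45 − 19·26
1 = −19·116 + 49·45
1 = 49·625 − 264·116
Thus 116·(-264) ≡ 1 (mod 625); reducing, -264 mod 625 = 361.

361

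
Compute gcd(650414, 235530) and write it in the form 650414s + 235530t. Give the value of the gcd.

2

Euclidean algorithm:
650414 = 2*235530 + 179354
235530 = 1*179354 + 56176
179354 = 3*56176 + 10826
56176 = 5*10826 + 2046
10826 = 5*2046 + 596
2046 = 3*596 + 258
596 = 2*258 + 80
258 = 3*80 + 18
80 = 4*18 + 8
18 = 2*8 + 2
8 = 4*2 + 0
gcd(650414, 235530) = 2.
Back-substituting:
2 = 18 − 2·8
2 = −2·80 + 9·18
2 = 9·258 − 29·80
2 = −29·596 + 67·258
2 = 67·2046 − 230·596
2 = −230·10826 + 1217·2046
2 = 1217·56176 − 6315·10826
2 = −6315·179354 + 20162·56176
2 = 20162·235530 − 26477·179354
2 = −26477·650414 + 73116·235530
So 2 = (-26477)·650414 + (73116)·235530.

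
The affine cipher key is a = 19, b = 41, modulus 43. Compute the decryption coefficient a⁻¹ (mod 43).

34

Apply the Euclidean algorithm to 43 and 19:
43 = 2×19 + 5
19 = 3×5 + 4
5 = 1×4 + 1
4 = 4×1 + 0
Since gcd(19, 43) = 1, back-substitute to write 1 as a combination:
1 = 5 − 4
1 = −19 + 4·5
1 = 4·43 − 9·19
So 19·(-9) ≡ 1 (mod 43), and -9 ≡ 34 (mod 43).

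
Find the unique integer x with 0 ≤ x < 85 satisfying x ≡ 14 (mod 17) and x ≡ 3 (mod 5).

48

Write x = 14 + 17·k. Then 17·k ≡ 3 − 14 ≡ 4 (mod 5).
Need 17⁻¹ mod 5. Extended Euclid on (5, 2):
5 = 2×2 + 1
2 = 2×1 + 0
Back-substitute:
1 = 5 − 2·2
17⁻¹ ≡ 3 (mod 5), so k ≡ 3·4 ≡ 2 (mod 5).
x = 14 + 17·2 = 48.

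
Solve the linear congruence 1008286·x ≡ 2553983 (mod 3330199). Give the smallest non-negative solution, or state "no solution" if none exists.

930255

First find gcd(1008286, 3330199):
3330199 = 3·1008286 + 305341
1008286 = 3·305341 + 92263
305341 = 3·92263 + 28552
92263 = 3·28552 + 6607
28552 = 4·6607 + 2124
6607 = 3·2124 + 235
2124 = 9·235 + 9
235 = 26·9 + 1
9 = 9·1 + 0
gcd = 1, so a unique solution mod 3330199 exists.
Back-substitute for the Bézout coefficients:
1 = 235 − 26·9
1 = −26·2124 + 235·235
1 = 235·6607 − 731·2124
1 = −731·28552 + 3159·6607
1 = 3159·92263 − 10208·28552
1 = −10208·305341 + 33783·92263
1 = 33783·1008286 − 111557·305341
1 = −111557·3330199 + 368454·1008286
So 1008286·(368454) ≡ 1 (mod 3330199), giving 1008286⁻¹ ≡ 368454.
x ≡ 1008286⁻¹·2553983 ≡ 368454·2553983 ≡ 930255 (mod 3330199).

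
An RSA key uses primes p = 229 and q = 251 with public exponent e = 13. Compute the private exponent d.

φ(n) = (p−1)(q−1) = 228·250 = 57000.
Need d with 13·d ≡ 1 (mod 57000). Apply the extended Euclidean algorithm:
57000 = 4384×13 + 8
13 = 1×8 + 5
8 = 1×5 + 3
5 = 1×3 + 2
3 = 1×2 + 1
2 = 2×1 + 0
Back-substitute:
1 = 3 − 2
1 = −5 + 2·3
1 = 2·8 − 3·5
1 = −3·13 + 5·8
1 = 5·57000 − 21923·13
So 13·(-21923) ≡ 1 (mod 57000), hence d ≡ -21923 ≡ 35077 (mod 57000).

35077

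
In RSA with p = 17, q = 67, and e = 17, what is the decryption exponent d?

φ(n) = (p−1)(q−1) = 16·66 = 1056.
Need d with 17·d ≡ 1 (mod 1056). Apply the extended Euclidean algorithm:
1056 = 62·17 + 2
17 = 8·2 + 1
2 = 2·1 + 0
Back-substitute:
1 = 17 − 8·2
1 = −8·1056 + 497·17
So 17·497 ≡ 1 (mod 1056), hence d = 497.

497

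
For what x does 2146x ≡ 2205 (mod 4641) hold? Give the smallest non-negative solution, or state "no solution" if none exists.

4389

First find gcd(2146, 4641):
4641 = 2*2146 + 349
2146 = 6*349 + 52
349 = 6*52 + 37
52 = 1*37 + 15
37 = 2*15 + 7
15 = 2*7 + 1
7 = 7*1 + 0
gcd = 1, so a unique solution mod 4641 exists.
Back-substitute for the Bézout coefficients:
1 = 15 − 2·7
1 = −2·37 + 5·15
1 = 5·52 − 7·37
1 = −7·349 + 47·52
1 = 47·2146 − 289·349
1 = −289·4641 + 625·2146
So 2146·(625) ≡ 1 (mod 4641), giving 2146⁻¹ ≡ 625.
x ≡ 2146⁻¹·2205 ≡ 625·2205 ≡ 4389 (mod 4641).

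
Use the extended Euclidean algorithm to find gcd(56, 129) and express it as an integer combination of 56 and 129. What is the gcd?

Apply Euclid's algorithm to 129 and 56:
129 = 2·56 + 17
56 = 3·17 + 5
17 = 3·5 + 2
5 = 2·2 + 1
2 = 2·1 + 0
gcd(56, 129) = 1.
Express as a combination:
1 = 5 − 2·2
1 = −2·17 + 7·5
1 = 7·56 − 23·17
1 = −23·129 + 53·56
So 1 = (-23)·129 + (53)·56.

1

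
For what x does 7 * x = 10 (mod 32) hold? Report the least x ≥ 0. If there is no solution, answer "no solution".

6

First find gcd(7, 32):
32 = 4×7 + 4
7 = 1×4 + 3
4 = 1×3 + 1
3 = 3×1 + 0
gcd = 1, so a unique solution mod 32 exists.
Back-substitute for the Bézout coefficients:
1 = 4 − 3
1 = −7 + 2·4
1 = 2·32 − 9·7
So 7·(-9) ≡ 1 (mod 32), giving 7⁻¹ ≡ 23.
x ≡ 7⁻¹·10 ≡ 23·10 ≡ 6 (mod 32).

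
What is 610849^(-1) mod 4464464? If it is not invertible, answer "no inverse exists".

4250833

Extended Euclidean algorithm:
4464464 = 7*610849 + 188521
610849 = 3*188521 + 45286
188521 = 4*45286 + 7377
45286 = 6*7377 + 1024
7377 = 7*1024 + 209
1024 = 4*209 + 188
209 = 1*188 + 21
188 = 8*21 + 20
21 = 1*20 + 1
20 = 20*1 + 0
The gcd is 1. Working backward:
1 = 21 − 20
1 = −188 + 9·21
1 = 9·209 − 10·188
1 = −10·1024 + 49·209
1 = 49·7377 − 353·1024
1 = −353·45286 + 2167·7377
1 = 2167·188521 − 9021·45286
1 = −9021·610849 + 29230·188521
1 = 29230·4464464 − 213631·610849
Thus 610849·(-213631) ≡ 1 (mod 4464464); reducing, -213631 mod 4464464 = 4250833.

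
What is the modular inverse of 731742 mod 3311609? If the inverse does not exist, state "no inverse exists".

3179374

Run Euclid on (3311609, 731742):
3311609 = 4×731742 + 384641
731742 = 1×384641 + 347101
384641 = 1×347101 + 37540
347101 = 9×37540 + 9241
37540 = 4×9241 + 576
9241 = 16×576 + 25
576 = 23×25 + 1
25 = 25×1 + 0
gcd = 1, so the inverse exists. Back-substitute:
1 = 576 − 23·25
1 = −23·9241 + 369·576
1 = 369·37540 − 1499·9241
1 = −1499·347101 + 13860·37540
1 = 13860·384641 − 15359·347101
1 = −15359·731742 + 29219·384641
1 = 29219·3311609 − 132235·731742
Hence 731742⁻¹ ≡ -132235 ≡ 3179374 (mod 3311609).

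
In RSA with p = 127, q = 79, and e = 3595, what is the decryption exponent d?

8647

φ(n) = (p−1)(q−1) = 126·78 = 9828.
Need d with 3595·d ≡ 1 (mod 9828). Apply the extended Euclidean algorithm:
9828 = 2*3595 + 2638
3595 = 1*2638 + 957
2638 = 2*957 + 724
957 = 1*724 + 233
724 = 3*233 + 25
233 = 9*25 + 8
25 = 3*8 + 1
8 = 8*1 + 0
Back-substitute:
1 = 25 − 3·8
1 = −3·233 + 28·25
1 = 28·724 − 87·233
1 = −87·957 + 115·724
1 = 115·2638 − 317·957
1 = −317·3595 + 432·2638
1 = 432·9828 − 1181·3595
So 3595·(-1181) ≡ 1 (mod 9828), hence d ≡ -1181 ≡ 8647 (mod 9828).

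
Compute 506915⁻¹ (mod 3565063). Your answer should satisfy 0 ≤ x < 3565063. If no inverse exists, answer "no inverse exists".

2982728

Apply the Euclidean algorithm to 3565063 and 506915:
3565063 = 7*506915 + 16658
506915 = 30*16658 + 7175
16658 = 2*7175 + 2308
7175 = 3*2308 + 251
2308 = 9*251 + 49
251 = 5*49 + 6
49 = 8*6 + 1
6 = 6*1 + 0
Since gcd(506915, 3565063) = 1, back-substitute to write 1 as a combination:
1 = 49 − 8·6
1 = −8·251 + 41·49
1 = 41·2308 − 377·251
1 = −377·7175 + 1172·2308
1 = 1172·16658 − 2721·7175
1 = −2721·506915 + 82802·16658
1 = 82802·3565063 − 582335·506915
So 506915·(-582335) ≡ 1 (mod 3565063), and -582335 ≡ 2982728 (mod 3565063).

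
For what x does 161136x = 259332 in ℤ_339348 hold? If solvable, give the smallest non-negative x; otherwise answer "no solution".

First find gcd(161136, 339348):
339348 = 2*161136 + 17076
161136 = 9*17076 + 7452
17076 = 2*7452 + 2172
7452 = 3*2172 + 936
2172 = 2*936 + 300
936 = 3*300 + 36
300 = 8*36 + 12
36 = 3*12 + 0
gcd = 12 and 12 | 259332, so solutions exist. Divide through by 12: 13428x ≡ 21611 (mod 28279).
Now find 13428⁻¹ mod 28279:
28279 = 2×13428 + 1423
13428 = 9×1423 + 621
1423 = 2×621 + 181
621 = 3×181 + 78
181 = 2×78 + 25
78 = 3×25 + 3
25 = 8×3 + 1
3 = 3×1 + 0
Back-substitute:
1 = 25 − 8·3
1 = −8·78 + 25·25
1 = 25·181 − 58·78
1 = −58·621 + 199·181
1 = 199·1423 − 456·621
1 = −456·13428 + 4303·1423
1 = 4303·28279 − 9062·13428
So 13428·(-9062) ≡ 1 (mod 28279), i.e. 13428⁻¹ ≡ 19217.
Then x ≡ 19217·21611 ≡ 21472 (mod 28279); the smallest non-negative solution is x = 21472.

21472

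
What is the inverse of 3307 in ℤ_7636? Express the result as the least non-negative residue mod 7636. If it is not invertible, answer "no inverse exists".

gcd(7636, 3307) by repeated division:
7636 = 2×3307 + 1022
3307 = 3×1022 + 241
1022 = 4×241 + 58
241 = 4×58 + 9
58 = 6×9 + 4
9 = 2×4 + 1
4 = 4×1 + 0
Since gcd(3307, 7636) = 1, back-substitute to write 1 as a combination:
1 = 9 − 2·4
1 = −2·58 + 13·9
1 = 13·241 − 54·58
1 = −54·1022 + 229·241
1 = 229·3307 − 741·1022
1 = −741·7636 + 1711·3307
So 3307·1711 ≡ 1 (mod 7636).

1711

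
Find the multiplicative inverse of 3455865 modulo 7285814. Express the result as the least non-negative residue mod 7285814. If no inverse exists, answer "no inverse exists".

Extended Euclidean algorithm:
7285814 = 2*3455865 + 374084
3455865 = 9*374084 + 89109
374084 = 4*89109 + 17648
89109 = 5*17648 + 869
17648 = 20*869 + 268
869 = 3*268 + 65
268 = 4*65 + 8
65 = 8*8 + 1
8 = 8*1 + 0
gcd = 1, so the inverse exists. Back-substitute:
1 = 65 − 8·8
1 = −8·268 + 33·65
1 = 33·869 − 107·268
1 = −107·17648 + 2173·869
1 = 2173·89109 − 10972·17648
1 = −10972·374084 + 46061·89109
1 = 46061·3455865 − 425521·374084
1 = −425521·7285814 + 897103·3455865
So 3455865·897103 ≡ 1 (mod 7285814).

897103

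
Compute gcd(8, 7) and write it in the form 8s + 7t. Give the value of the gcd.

Euclidean algorithm:
8 = 1*7 + 1
7 = 7*1 + 0
gcd(8, 7) = 1.
Back-substituting:
1 = 8 − 7
So 1 = (1)·8 + (-1)·7.

1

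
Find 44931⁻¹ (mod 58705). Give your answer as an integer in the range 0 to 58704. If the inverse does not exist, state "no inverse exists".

55956

gcd(58705, 44931) by repeated division:
58705 = 1×44931 + 13774
44931 = 3×13774 + 3609
13774 = 3×3609 + 2947
3609 = 1×2947 + 662
2947 = 4×662 + 299
662 = 2×299 + 64
299 = 4×64 + 43
64 = 1×43 + 21
43 = 2×21 + 1
21 = 21×1 + 0
The gcd is 1. Working backward:
1 = 43 − 2·21
1 = −2·64 + 3·43
1 = 3·299 − 14·64
1 = −14·662 + 31·299
1 = 31·2947 − 138·662
1 = −138·3609 + 169·2947
1 = 169·13774 − 645·3609
1 = −645·44931 + 2104·13774
1 = 2104·58705 − 2749·44931
So 44931·(-2749) ≡ 1 (mod 58705), and -2749 ≡ 55956 (mod 58705).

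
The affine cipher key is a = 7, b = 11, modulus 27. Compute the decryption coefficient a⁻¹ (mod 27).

Apply the Euclidean algorithm to 27 and 7:
27 = 3*7 + 6
7 = 1*6 + 1
6 = 6*1 + 0
gcd = 1, so the inverse exists. Back-substitute:
1 = 7 − 6
1 = −27 + 4·7
So 7·4 ≡ 1 (mod 27).

4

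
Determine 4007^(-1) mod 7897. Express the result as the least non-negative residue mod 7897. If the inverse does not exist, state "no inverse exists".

gcd(7897, 4007) by repeated division:
7897 = 1×4007 + 3890
4007 = 1×3890 + 117
3890 = 33×117 + 29
117 = 4×29 + 1
29 = 29×1 + 0
The gcd is 1. Working backward:
1 = 117 − 4·29
1 = −4·3890 + 133·117
1 = 133·4007 − 137·3890
1 = −137·7897 + 270·4007
So 4007·270 ≡ 1 (mod 7897).

270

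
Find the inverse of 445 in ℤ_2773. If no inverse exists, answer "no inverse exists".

Apply the Euclidean algorithm to 2773 and 445:
2773 = 6*445 + 103
445 = 4*103 + 33
103 = 3*33 + 4
33 = 8*4 + 1
4 = 4*1 + 0
The gcd is 1. Working backward:
1 = 33 − 8·4
1 = −8·103 + 25·33
1 = 25·445 − 108·103
1 = −108·2773 + 673·445
So 445·673 ≡ 1 (mod 2773).

673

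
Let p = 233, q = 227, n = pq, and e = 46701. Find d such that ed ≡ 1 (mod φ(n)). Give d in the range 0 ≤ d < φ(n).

φ(n) = (p−1)(q−1) = 232·226 = 52432.
Need d with 46701·d ≡ 1 (mod 52432). Apply the extended Euclidean algorithm:
52432 = 1·46701 + 5731
46701 = 8·5731 + 853
5731 = 6·853 + 613
853 = 1·613 + 240
613 = 2·240 + 133
240 = 1·133 + 107
133 = 1·107 + 26
107 = 4·26 + 3
26 = 8·3 + 2
3 = 1·2 + 1
2 = 2·1 + 0
Back-substitute:
1 = 3 − 2
1 = −26 + 9·3
1 = 9·107 − 37·26
1 = −37·133 + 46·107
1 = 46·240 − 83·133
1 = −83·613 + 212·240
1 = 212·853 − 295·613
1 = −295·5731 + 1982·853
1 = 1982·46701 − 16151·5731
1 = −16151·52432 + 18133·46701
So 46701·18133 ≡ 1 (mod 52432), hence d = 18133.

18133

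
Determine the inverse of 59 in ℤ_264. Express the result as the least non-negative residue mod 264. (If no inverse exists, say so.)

gcd(264, 59) by repeated division:
264 = 4*59 + 28
59 = 2*28 + 3
28 = 9*3 + 1
3 = 3*1 + 0
Since gcd(59, 264) = 1, back-substitute to write 1 as a combination:
1 = 28 − 9·3
1 = −9·59 + 19·28
1 = 19·264 − 85·59
Hence 59⁻¹ ≡ -85 ≡ 179 (mod 264).

179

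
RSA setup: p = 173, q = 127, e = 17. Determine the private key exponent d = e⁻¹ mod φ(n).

φ(n) = (p−1)(q−1) = 172·126 = 21672.
Need d with 17·d ≡ 1 (mod 21672). Apply the extended Euclidean algorithm:
21672 = 1274*17 + 14
17 = 1*14 + 3
14 = 4*3 + 2
3 = 1*2 + 1
2 = 2*1 + 0
Back-substitute:
1 = 3 − 2
1 = −14 + 5·3
1 = 5·17 − 6·14
1 = −6·21672 + 7649·17
So 17·7649 ≡ 1 (mod 21672), hence d = 7649.

7649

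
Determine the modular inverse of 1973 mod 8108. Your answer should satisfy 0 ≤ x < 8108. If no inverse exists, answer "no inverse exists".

5593

Extended Euclidean algorithm:
8108 = 4*1973 + 216
1973 = 9*216 + 29
216 = 7*29 + 13
29 = 2*13 + 3
13 = 4*3 + 1
3 = 3*1 + 0
The gcd is 1. Working backward:
1 = 13 − 4·3
1 = −4·29 + 9·13
1 = 9·216 − 67·29
1 = −67·1973 + 612·216
1 = 612·8108 − 2515·1973
So 1973·(-2515) ≡ 1 (mod 8108), and -2515 ≡ 5593 (mod 8108).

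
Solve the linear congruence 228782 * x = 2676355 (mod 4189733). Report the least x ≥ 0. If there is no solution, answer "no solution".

First find gcd(228782, 4189733):
4189733 = 18·228782 + 71657
228782 = 3·71657 + 13811
71657 = 5·13811 + 2602
13811 = 5·2602 + 801
2602 = 3·801 + 199
801 = 4·199 + 5
199 = 39·5 + 4
5 = 1·4 + 1
4 = 4·1 + 0
gcd = 1, so a unique solution mod 4189733 exists.
Back-substitute for the Bézout coefficients:
1 = 5 − 4
1 = −199 + 40·5
1 = 40·801 − 161·199
1 = −161·2602 + 523·801
1 = 523·13811 − 2776·2602
1 = −2776·71657 + 14403·13811
1 = 14403·228782 − 45985·71657
1 = −45985·4189733 + 842133·228782
So 228782·(842133) ≡ 1 (mod 4189733), giving 228782⁻¹ ≡ 842133.
x ≡ 228782⁻¹·2676355 ≡ 842133·2676355 ≡ 946530 (mod 4189733).

946530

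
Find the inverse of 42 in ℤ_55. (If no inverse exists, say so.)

38

Extended Euclidean algorithm:
55 = 1*42 + 13
42 = 3*13 + 3
13 = 4*3 + 1
3 = 3*1 + 0
Since gcd(42, 55) = 1, back-substitute to write 1 as a combination:
1 = 13 − 4·3
1 = −4·42 + 13·13
1 = 13·55 − 17·42
Thus 42·(-17) ≡ 1 (mod 55); reducing, -17 mod 55 = 38.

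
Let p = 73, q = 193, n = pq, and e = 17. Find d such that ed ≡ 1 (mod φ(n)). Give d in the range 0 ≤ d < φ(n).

φ(n) = (p−1)(q−1) = 72·192 = 13824.
Need d with 17·d ≡ 1 (mod 13824). Apply the extended Euclidean algorithm:
13824 = 813*17 + 3
17 = 5*3 + 2
3 = 1*2 + 1
2 = 2*1 + 0
Back-substitute:
1 = 3 − 2
1 = −17 + 6·3
1 = 6·13824 − 4879·17
So 17·(-4879) ≡ 1 (mod 13824), hence d ≡ -4879 ≡ 8945 (mod 13824).

8945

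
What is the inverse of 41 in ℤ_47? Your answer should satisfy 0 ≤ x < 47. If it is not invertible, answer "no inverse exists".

39

Run Euclid on (47, 41):
47 = 1×41 + 6
41 = 6×6 + 5
6 = 1×5 + 1
5 = 5×1 + 0
Since gcd(41, 47) = 1, back-substitute to write 1 as a combination:
1 = 6 − 5
1 = −41 + 7·6
1 = 7·47 − 8·41
So 41·(-8) ≡ 1 (mod 47), and -8 ≡ 39 (mod 47).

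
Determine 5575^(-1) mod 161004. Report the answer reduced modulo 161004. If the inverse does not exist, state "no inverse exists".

Run Euclid on (161004, 5575):
161004 = 28*5575 + 4904
5575 = 1*4904 + 671
4904 = 7*671 + 207
671 = 3*207 + 50
207 = 4*50 + 7
50 = 7*7 + 1
7 = 7*1 + 0
Since gcd(5575, 161004) = 1, back-substitute to write 1 as a combination:
1 = 50 − 7·7
1 = −7·207 + 29·50
1 = 29·671 − 94·207
1 = −94·4904 + 687·671
1 = 687·5575 − 781·4904
1 = −781·161004 + 22555·5575
So 5575·22555 ≡ 1 (mod 161004).

22555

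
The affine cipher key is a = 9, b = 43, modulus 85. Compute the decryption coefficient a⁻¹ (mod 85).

Run Euclid on (85, 9):
85 = 9·9 + 4
9 = 2·4 + 1
4 = 4·1 + 0
Since gcd(9, 85) = 1, back-substitute to write 1 as a combination:
1 = 9 − 2·4
1 = −2·85 + 19·9
So 9·19 ≡ 1 (mod 85).

19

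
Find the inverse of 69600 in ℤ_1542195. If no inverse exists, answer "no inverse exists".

Compute gcd(69600, 1542195):
1542195 = 22·69600 + 10995
69600 = 6·10995 + 3630
10995 = 3·3630 + 105
3630 = 34·105 + 60
105 = 1·60 + 45
60 = 1·45 + 15
45 = 3·15 + 0
Since gcd = 15 > 1, 69600 is not a unit mod 1542195.

no inverse exists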